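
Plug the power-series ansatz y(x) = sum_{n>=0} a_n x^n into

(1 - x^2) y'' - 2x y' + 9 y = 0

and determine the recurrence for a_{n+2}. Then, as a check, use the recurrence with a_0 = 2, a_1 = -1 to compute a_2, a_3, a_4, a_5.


Substitute y = sum_n a_n x^n.
(1 - 1 x^2) y'' contributes (n+2)(n+1) a_{n+2} - n(n-1) a_n at x^n.
-2 x y'(x) contributes -2 n a_n at x^n.
9 y(x) contributes 9 a_n at x^n.
Matching x^n: (n+2)(n+1) a_{n+2} + (-n(n-1) - 2 n + 9) a_n = 0.
Thus a_{n+2} = (n(n-1) + 2 n - 9) / ((n+1)(n+2)) * a_n.

Check with a_0 = 2, a_1 = -1 (apply the recurrence for n = 0, 1, 2, 3): a_0 = 2, a_1 = -1, a_2 = -9, a_3 = 7/6, a_4 = 9/4, a_5 = 7/40.

a_(n+2) = (n(n-1) + 2 n - 9) / ((n+1)(n+2)) * a_n; check: a_0 = 2, a_1 = -1, a_2 = -9, a_3 = 7/6, a_4 = 9/4, a_5 = 7/40


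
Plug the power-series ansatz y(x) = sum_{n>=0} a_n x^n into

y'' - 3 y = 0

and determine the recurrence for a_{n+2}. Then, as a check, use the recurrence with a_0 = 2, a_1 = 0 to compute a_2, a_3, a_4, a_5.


Substitute y = sum_n a_n x^n into y'' + (const) y = 0.
y''(x) = sum_{n>=0} (n+2)(n+1) a_{n+2} x^n.
The ODE becomes sum_n [(n+2)(n+1) a_{n+2} - 3 a_n] x^n = 0.
Setting each coefficient to zero gives the recurrence:
  (n+2)(n+1) a_{n+2} - 3 a_n = 0,
  a_{n+2} = 3 / ((n+1)(n+2)) a_n.

Check with a_0 = 2, a_1 = 0 (apply the recurrence for n = 0, 1, 2, 3): a_0 = 2, a_1 = 0, a_2 = 3, a_3 = 0, a_4 = 3/4, a_5 = 0.

a_{n+2} = 3/((n+1)(n+2)) * a_n; check: a_0 = 2, a_1 = 0, a_2 = 3, a_3 = 0, a_4 = 3/4, a_5 = 0


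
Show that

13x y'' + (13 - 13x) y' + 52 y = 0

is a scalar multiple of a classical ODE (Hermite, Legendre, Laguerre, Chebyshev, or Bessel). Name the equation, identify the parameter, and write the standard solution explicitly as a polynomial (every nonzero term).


All three coefficients share the factor 13; dividing through by 13 gives  x y'' + (1 - x) y' + 4 y = 0.
This matches the Laguerre equation x y'' + (1 - x) y' + n y = 0 with n = 4; the polynomial solution is L_4(x).
With y = sum_k a_k x^k, matching x^k gives (k+1)k a_{k+1} + (k+1) a_{k+1} - k a_k + n a_k = 0, i.e. (k+1)^2 a_{k+1} = (k - n) a_k = (k - 4) a_k. The right side vanishes at k = 4, so the series terminates at degree 4.
Standard normalization L_n(0) = 1 gives a_0 = 1. Work upward with a_{k+1} = (k - 4) a_k / (k+1)^2:
  a_1 = (0 - 4)(1) / 1^2 = -4/1 = -4
  a_2 = (1 - 4)(-4) / 2^2 = 12/4 = 3
  a_3 = (2 - 4)(3) / 3^2 = -6/9 = -2/3
  a_4 = (3 - 4)(-2/3) / 4^2 = (2/3)/16 = 1/24
Hence L_4(x) = x^4/24 - 2 x^3/3 + 3 x^2 - 4 x + 1.

L_4(x); series = x^4/24 - 2 x^3/3 + 3 x^2 - 4 x + 1


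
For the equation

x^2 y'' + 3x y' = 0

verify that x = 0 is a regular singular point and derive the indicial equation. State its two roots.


Divide by x^2 to reach normal form y'' + P_1(x) y' + P_2(x) y = 0 with P_1(x) = 3/x and P_2(x) = 0.
x = 0 is a singular point because the y'-coefficient 3/x has a pole at x = 0.
It is a regular singular point because x P_1(x) = p(x) = 3 and x^2 P_2(x) = q(x) = 0 are polynomials, hence analytic at x = 0.
p(0) = 3,  q(0) = 0.
Indicial equation: r(r-1) + p(0) r + q(0) = 0, i.e. r^2 + (p(0) - 1) r + q(0) = 0, i.e. r^2 + 2 r = 0.
Discriminant: (2)^2 - 4(0) = 4, so r = (-2 ± 2)/2.
Solving: r_1 = 0, r_2 = -2.

indicial: r^2 + 2 r = 0; roots r_1 = 0, r_2 = -2


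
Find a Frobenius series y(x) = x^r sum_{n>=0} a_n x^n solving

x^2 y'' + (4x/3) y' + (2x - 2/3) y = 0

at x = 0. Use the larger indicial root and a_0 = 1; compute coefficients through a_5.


Write in Frobenius form y'' + (p(x)/x) y' + (q(x)/x^2) y = 0:
  p(x) = 4/3,  q(x) = 2x - 2/3.
Indicial equation: r(r-1) + (4/3) r + (-2/3) = 0 -> roots r_1 = 2/3, r_2 = -1.
Take r = r_1 = 2/3. Let y(x) = x^r sum_{n>=0} a_n x^n with a_0 = 1.
Substitute y = x^r sum a_n x^n and match x^{r+n}. The recurrence is
  D(n) a_n + 2 a_{n-1} = 0,  where D(n) = (r+n)(r+n-1) + (4/3)(r+n) + (-2/3).
  a_n = -2 / D(n) * a_{n-1}.
Since the indicial polynomial factors as (r - r_1)(r - r_2), D(n) = (r_1 + n - r_1)(r_1 + n - r_2) = n(n + 5/3).
Evaluating step by step (a_0 = 1):
  n = 1: D(1) = 1(1 + 5/3) = 8/3; numerator = -2(1) = -2; a_1 = (-2)/(8/3) = -3/4
  n = 2: D(2) = 2(2 + 5/3) = 22/3; numerator = -2(-3/4) = 3/2; a_2 = (3/2)/(22/3) = 9/44
  n = 3: D(3) = 3(3 + 5/3) = 14; numerator = -2(9/44) = -9/22; a_3 = (-9/22)/(14) = -9/308
  n = 4: D(4) = 4(4 + 5/3) = 68/3; numerator = -2(-9/308) = 9/154; a_4 = (9/154)/(68/3) = 27/10472
  n = 5: D(5) = 5(5 + 5/3) = 100/3; numerator = -2(27/10472) = -27/5236; a_5 = (-27/5236)/(100/3) = -81/523600

r = 2/3; a_0 = 1; a_1 = -3/4; a_2 = 9/44; a_3 = -9/308; a_4 = 27/10472; a_5 = -81/523600


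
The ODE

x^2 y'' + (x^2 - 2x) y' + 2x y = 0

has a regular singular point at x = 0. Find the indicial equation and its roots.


Divide by x^2 to reach normal form y'' + P_1(x) y' + P_2(x) y = 0 with P_1(x) = 1 - 2/x and P_2(x) = 2/x.
x = 0 is a singular point because the y'-coefficient 1 - 2/x has a pole at x = 0 and the y-coefficient 2/x has a pole at x = 0.
It is a regular singular point because x P_1(x) = p(x) = x - 2 and x^2 P_2(x) = q(x) = 2x are polynomials, hence analytic at x = 0.
p(0) = -2,  q(0) = 0.
Indicial equation: r(r-1) + p(0) r + q(0) = 0, i.e. r^2 + (p(0) - 1) r + q(0) = 0, i.e. r^2 - 3 r = 0.
Discriminant: (-3)^2 - 4(0) = 9, so r = (3 ± 3)/2.
Solving: r_1 = 3, r_2 = 0.

indicial: r^2 - 3 r = 0; roots r_1 = 3, r_2 = 0


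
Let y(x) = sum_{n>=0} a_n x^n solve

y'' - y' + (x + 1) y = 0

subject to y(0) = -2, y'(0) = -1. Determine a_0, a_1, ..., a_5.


Ansatz: y(x) = sum_{n>=0} a_n x^n, so y'(x) = sum_{n>=1} n a_n x^(n-1) and y''(x) = sum_{n>=2} n(n-1) a_n x^(n-2).
Substitute into P(x) y'' + Q(x) y' + R(x) y = 0 with P(x) = 1, Q(x) = -1, R(x) = x + 1, and match powers of x.
Initial conditions: a_0 = -2, a_1 = -1.
Setting the coefficient of each power of x to zero and solving order by order (substituting the coefficients already found):
  x^0: 2 a_2 - a_1 + a_0 = 0  ->  2 a_2 = a_1 - a_0 = 1  ->  a_2 = 1/2
  x^1: 6 a_3 - 2 a_2 + a_1 + a_0 = 0  ->  6 a_3 = 2 a_2 - a_1 - a_0 = 4  ->  a_3 = 2/3
  x^2: 12 a_4 - 3 a_3 + a_2 + a_1 = 0  ->  12 a_4 = 3 a_3 - a_2 - a_1 = 5/2  ->  a_4 = 5/24
  x^3: 20 a_5 - 4 a_4 + a_3 + a_2 = 0  ->  20 a_5 = 4 a_4 - a_3 - a_2 = -1/3  ->  a_5 = -1/60
Truncated series: y(x) = -2 - x + (1/2) x^2 + (2/3) x^3 + (5/24) x^4 - (1/60) x^5 + O(x^6).

a_0 = -2; a_1 = -1; a_2 = 1/2; a_3 = 2/3; a_4 = 5/24; a_5 = -1/60


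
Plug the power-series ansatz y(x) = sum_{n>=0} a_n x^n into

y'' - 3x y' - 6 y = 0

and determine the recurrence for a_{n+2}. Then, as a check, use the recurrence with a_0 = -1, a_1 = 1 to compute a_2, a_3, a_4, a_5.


Substitute y = sum_n a_n x^n.
y''(x) has coefficient (n+2)(n+1) a_{n+2} at x^n;
-3 x y'(x) has coefficient -3 n a_n at x^n (shift);
-6 y(x) has coefficient -6 a_n at x^n.
Matching x^n: (n+2)(n+1) a_{n+2} + (-3n - 6) a_n = 0.
Thus a_{n+2} = (3n + 6) / ((n+1)(n+2)) * a_n.

Check with a_0 = -1, a_1 = 1 (apply the recurrence for n = 0, 1, 2, 3): a_0 = -1, a_1 = 1, a_2 = -3, a_3 = 3/2, a_4 = -3, a_5 = 9/8.

a_(n+2) = (3n + 6) / ((n+1)(n+2)) * a_n; check: a_0 = -1, a_1 = 1, a_2 = -3, a_3 = 3/2, a_4 = -3, a_5 = 9/8


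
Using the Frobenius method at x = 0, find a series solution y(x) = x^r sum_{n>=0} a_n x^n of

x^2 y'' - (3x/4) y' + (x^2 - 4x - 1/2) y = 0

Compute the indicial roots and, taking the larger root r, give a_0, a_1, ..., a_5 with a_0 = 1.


Write in Frobenius form y'' + (p(x)/x) y' + (q(x)/x^2) y = 0:
  p(x) = -3/4,  q(x) = x^2 - 4x - 1/2.
Indicial equation: r(r-1) + (-3/4) r + (-1/2) = 0 -> roots r_1 = 2, r_2 = -1/4.
Take r = r_1 = 2. Let y(x) = x^r sum_{n>=0} a_n x^n with a_0 = 1.
Substitute y = x^r sum a_n x^n and match x^{r+n}. The recurrence is
  D(n) a_n - 4 a_{n-1} + 1 a_{n-2} = 0,  where D(n) = (r+n)(r+n-1) + (-3/4)(r+n) + (-1/2).
  a_n = [4 a_{n-1} - 1 a_{n-2}] / D(n).
Since the indicial polynomial factors as (r - r_1)(r - r_2), D(n) = (r_1 + n - r_1)(r_1 + n - r_2) = n(n + 9/4).
Evaluating step by step (a_0 = 1):
  n = 1: D(1) = 1(1 + 9/4) = 13/4; numerator = 4(1) = 4; a_1 = (4)/(13/4) = 16/13
  n = 2: D(2) = 2(2 + 9/4) = 17/2; numerator = 4(16/13) - 1(1) = 51/13; a_2 = (51/13)/(17/2) = 6/13
  n = 3: D(3) = 3(3 + 9/4) = 63/4; numerator = 4(6/13) - 1(16/13) = 8/13; a_3 = (8/13)/(63/4) = 32/819
  n = 4: D(4) = 4(4 + 9/4) = 25; numerator = 4(32/819) - 1(6/13) = -250/819; a_4 = (-250/819)/(25) = -10/819
  n = 5: D(5) = 5(5 + 9/4) = 145/4; numerator = 4(-10/819) - 1(32/819) = -8/91; a_5 = (-8/91)/(145/4) = -32/13195

r = 2; a_0 = 1; a_1 = 16/13; a_2 = 6/13; a_3 = 32/819; a_4 = -10/819; a_5 = -32/13195


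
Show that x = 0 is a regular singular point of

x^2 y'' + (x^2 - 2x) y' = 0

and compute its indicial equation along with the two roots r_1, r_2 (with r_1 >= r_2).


Divide by x^2 to reach normal form y'' + P_1(x) y' + P_2(x) y = 0 with P_1(x) = 1 - 2/x and P_2(x) = 0.
x = 0 is a singular point because the y'-coefficient 1 - 2/x has a pole at x = 0.
It is a regular singular point because x P_1(x) = p(x) = x - 2 and x^2 P_2(x) = q(x) = 0 are polynomials, hence analytic at x = 0.
p(0) = -2,  q(0) = 0.
Indicial equation: r(r-1) + p(0) r + q(0) = 0, i.e. r^2 + (p(0) - 1) r + q(0) = 0, i.e. r^2 - 3 r = 0.
Discriminant: (-3)^2 - 4(0) = 9, so r = (3 ± 3)/2.
Solving: r_1 = 3, r_2 = 0.

indicial: r^2 - 3 r = 0; roots r_1 = 3, r_2 = 0


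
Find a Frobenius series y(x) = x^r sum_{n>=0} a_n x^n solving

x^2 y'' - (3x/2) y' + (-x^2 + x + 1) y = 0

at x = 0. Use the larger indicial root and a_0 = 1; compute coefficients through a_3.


Write in Frobenius form y'' + (p(x)/x) y' + (q(x)/x^2) y = 0:
  p(x) = -3/2,  q(x) = -x^2 + x + 1.
Indicial equation: r(r-1) + (-3/2) r + (1) = 0 -> roots r_1 = 2, r_2 = 1/2.
Take r = r_1 = 2. Let y(x) = x^r sum_{n>=0} a_n x^n with a_0 = 1.
Substitute y = x^r sum a_n x^n and match x^{r+n}. The recurrence is
  D(n) a_n + 1 a_{n-1} - 1 a_{n-2} = 0,  where D(n) = (r+n)(r+n-1) + (-3/2)(r+n) + (1).
  a_n = [-1 a_{n-1} + 1 a_{n-2}] / D(n).
Since the indicial polynomial factors as (r - r_1)(r - r_2), D(n) = (r_1 + n - r_1)(r_1 + n - r_2) = n(n + 3/2).
Evaluating step by step (a_0 = 1):
  n = 1: D(1) = 1(1 + 3/2) = 5/2; numerator = -1(1) = -1; a_1 = (-1)/(5/2) = -2/5
  n = 2: D(2) = 2(2 + 3/2) = 7; numerator = -1(-2/5) + 1(1) = 7/5; a_2 = (7/5)/(7) = 1/5
  n = 3: D(3) = 3(3 + 3/2) = 27/2; numerator = -1(1/5) + 1(-2/5) = -3/5; a_3 = (-3/5)/(27/2) = -2/45

r = 2; a_0 = 1; a_1 = -2/5; a_2 = 1/5; a_3 = -2/45


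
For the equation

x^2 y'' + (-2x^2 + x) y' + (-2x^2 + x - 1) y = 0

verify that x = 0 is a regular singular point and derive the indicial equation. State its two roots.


Divide by x^2 to reach normal form y'' + P_1(x) y' + P_2(x) y = 0 with P_1(x) = -2 + 1/x and P_2(x) = -2 + 1/x - 1/x^2.
x = 0 is a singular point because the y'-coefficient -2 + 1/x has a pole at x = 0 and the y-coefficient -2 + 1/x - 1/x^2 has a pole at x = 0.
It is a regular singular point because x P_1(x) = p(x) = 1 - 2x and x^2 P_2(x) = q(x) = -2x^2 + x - 1 are polynomials, hence analytic at x = 0.
p(0) = 1,  q(0) = -1.
Indicial equation: r(r-1) + p(0) r + q(0) = 0, i.e. r^2 + (p(0) - 1) r + q(0) = 0, i.e. r^2 - 1 = 0.
Discriminant: (0)^2 - 4(-1) = 4, so r = (0 ± 2)/2.
Solving: r_1 = 1, r_2 = -1.

indicial: r^2 - 1 = 0; roots r_1 = 1, r_2 = -1


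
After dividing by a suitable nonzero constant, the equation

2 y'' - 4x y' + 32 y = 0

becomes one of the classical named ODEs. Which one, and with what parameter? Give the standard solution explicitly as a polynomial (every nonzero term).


All three coefficients share the factor 2; dividing through by 2 gives  y'' - 2x y' + 16 y = 0.
This matches the Hermite equation y'' - 2x y' + 2n y = 0 with 2n = 16, so n = 8; the polynomial solution is H_8(x).
With y = sum_k a_k x^k, matching x^k gives (k+2)(k+1) a_{k+2} = 2(k - n) a_k = 2(k - 8) a_k. The right side vanishes at k = 8, so the series with the parity of 8 terminates at degree 8.
Standard normalization: leading coefficient of H_n is 2^n, so a_8 = 2^8 = 256. Work downward with a_k = (k+1)(k+2) a_{k+2} / (2(k - n)):
  a_6 = (7)(8)(256) / (2(6 - 8)) = 14336/(-4) = -3584
  a_4 = (5)(6)(-3584) / (2(4 - 8)) = -107520/(-8) = 13440
  a_2 = (3)(4)(13440) / (2(2 - 8)) = 161280/(-12) = -13440
  a_0 = (1)(2)(-13440) / (2(0 - 8)) = -26880/(-16) = 1680
Hence H_8(x) = 256 x^8 - 3584 x^6 + 13440 x^4 - 13440 x^2 + 1680.

H_8(x); series = 256 x^8 - 3584 x^6 + 13440 x^4 - 13440 x^2 + 1680


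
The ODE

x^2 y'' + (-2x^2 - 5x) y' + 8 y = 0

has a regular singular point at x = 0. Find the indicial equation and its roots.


Divide by x^2 to reach normal form y'' + P_1(x) y' + P_2(x) y = 0 with P_1(x) = -2 - 5/x and P_2(x) = 8/x^2.
x = 0 is a singular point because the y'-coefficient -2 - 5/x has a pole at x = 0 and the y-coefficient 8/x^2 has a pole at x = 0.
It is a regular singular point because x P_1(x) = p(x) = -2x - 5 and x^2 P_2(x) = q(x) = 8 are polynomials, hence analytic at x = 0.
p(0) = -5,  q(0) = 8.
Indicial equation: r(r-1) + p(0) r + q(0) = 0, i.e. r^2 + (p(0) - 1) r + q(0) = 0, i.e. r^2 - 6 r + 8 = 0.
Discriminant: (-6)^2 - 4(8) = 4, so r = (6 ± 2)/2.
Solving: r_1 = 4, r_2 = 2.

indicial: r^2 - 6 r + 8 = 0; roots r_1 = 4, r_2 = 2


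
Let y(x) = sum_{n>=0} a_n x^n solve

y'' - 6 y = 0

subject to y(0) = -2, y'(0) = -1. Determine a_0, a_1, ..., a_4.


Ansatz: y(x) = sum_{n>=0} a_n x^n, so y'(x) = sum_{n>=1} n a_n x^(n-1) and y''(x) = sum_{n>=2} n(n-1) a_n x^(n-2).
Substitute into P(x) y'' + Q(x) y' + R(x) y = 0 with P(x) = 1, Q(x) = 0, R(x) = -6, and match powers of x.
Initial conditions: a_0 = -2, a_1 = -1.
Setting the coefficient of each power of x to zero and solving order by order (substituting the coefficients already found):
  x^0: 2 a_2 - 6 a_0 = 0  ->  2 a_2 = 6 a_0 = -12  ->  a_2 = -6
  x^1: 6 a_3 - 6 a_1 = 0  ->  6 a_3 = 6 a_1 = -6  ->  a_3 = -1
  x^2: 12 a_4 - 6 a_2 = 0  ->  12 a_4 = 6 a_2 = -36  ->  a_4 = -3
Truncated series: y(x) = -2 - x - 6 x^2 - x^3 - 3 x^4 + O(x^5).

a_0 = -2; a_1 = -1; a_2 = -6; a_3 = -1; a_4 = -3


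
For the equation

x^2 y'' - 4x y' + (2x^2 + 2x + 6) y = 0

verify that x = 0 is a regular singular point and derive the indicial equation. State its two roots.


Divide by x^2 to reach normal form y'' + P_1(x) y' + P_2(x) y = 0 with P_1(x) = -4/x and P_2(x) = 2 + 2/x + 6/x^2.
x = 0 is a singular point because the y'-coefficient -4/x has a pole at x = 0 and the y-coefficient 2 + 2/x + 6/x^2 has a pole at x = 0.
It is a regular singular point because x P_1(x) = p(x) = -4 and x^2 P_2(x) = q(x) = 2x^2 + 2x + 6 are polynomials, hence analytic at x = 0.
p(0) = -4,  q(0) = 6.
Indicial equation: r(r-1) + p(0) r + q(0) = 0, i.e. r^2 + (p(0) - 1) r + q(0) = 0, i.e. r^2 - 5 r + 6 = 0.
Discriminant: (-5)^2 - 4(6) = 1, so r = (5 ± 1)/2.
Solving: r_1 = 3, r_2 = 2.

indicial: r^2 - 5 r + 6 = 0; roots r_1 = 3, r_2 = 2


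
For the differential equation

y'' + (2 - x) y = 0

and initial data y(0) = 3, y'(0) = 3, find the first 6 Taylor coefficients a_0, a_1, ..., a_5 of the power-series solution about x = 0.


Ansatz: y(x) = sum_{n>=0} a_n x^n, so y'(x) = sum_{n>=1} n a_n x^(n-1) and y''(x) = sum_{n>=2} n(n-1) a_n x^(n-2).
Substitute into P(x) y'' + Q(x) y' + R(x) y = 0 with P(x) = 1, Q(x) = 0, R(x) = 2 - x, and match powers of x.
Initial conditions: a_0 = 3, a_1 = 3.
Setting the coefficient of each power of x to zero and solving order by order (substituting the coefficients already found):
  x^0: 2 a_2 + 2 a_0 = 0  ->  2 a_2 = -2 a_0 = -6  ->  a_2 = -3
  x^1: 6 a_3 + 2 a_1 - a_0 = 0  ->  6 a_3 = -2 a_1 + a_0 = -3  ->  a_3 = -1/2
  x^2: 12 a_4 + 2 a_2 - a_1 = 0  ->  12 a_4 = -2 a_2 + a_1 = 9  ->  a_4 = 3/4
  x^3: 20 a_5 + 2 a_3 - a_2 = 0  ->  20 a_5 = -2 a_3 + a_2 = -2  ->  a_5 = -1/10
Truncated series: y(x) = 3 + 3 x - 3 x^2 - (1/2) x^3 + (3/4) x^4 - (1/10) x^5 + O(x^6).

a_0 = 3; a_1 = 3; a_2 = -3; a_3 = -1/2; a_4 = 3/4; a_5 = -1/10


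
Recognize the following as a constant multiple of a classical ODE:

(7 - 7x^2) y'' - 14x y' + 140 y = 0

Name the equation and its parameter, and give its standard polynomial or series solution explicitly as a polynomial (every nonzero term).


All three coefficients share the factor 7; dividing through by 7 gives  (1 - x^2) y'' - 2x y' + 20 y = 0.
This matches the Legendre equation (1 - x^2) y'' - 2x y' + n(n+1) y = 0 (note the -2x y' term) with n(n+1) = 20, so n = 4; the polynomial solution is P_4(x).
With y = sum_k a_k x^k, matching x^k gives (k+2)(k+1) a_{k+2} = [k(k+1) - n(n+1)] a_k = (k - 4)(k + 5) a_k. The right side vanishes at k = 4, so the series with the parity of 4 terminates at degree 4.
Standard normalization (P_n(1) = 1): leading coefficient (2n)!/(2^n (n!)^2) = 40320/(16*576) = 35/8, so a_4 = 35/8. Work downward with a_k = (k+1)(k+2) a_{k+2} / ((k - 4)(k + 5)):
  a_2 = (3)(4)(35/8) / ((2 - 4)(2 + 5)) = (105/2)/(-14) = -15/4
  a_0 = (1)(2)(-15/4) / ((0 - 4)(0 + 5)) = (-15/2)/(-20) = 3/8
Hence P_4(x) = 35 x^4/8 - 15 x^2/4 + 3/8.

P_4(x); series = 35 x^4/8 - 15 x^2/4 + 3/8


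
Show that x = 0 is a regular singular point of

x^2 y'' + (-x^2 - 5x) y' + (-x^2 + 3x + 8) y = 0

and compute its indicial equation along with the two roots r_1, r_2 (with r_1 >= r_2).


Divide by x^2 to reach normal form y'' + P_1(x) y' + P_2(x) y = 0 with P_1(x) = -1 - 5/x and P_2(x) = -1 + 3/x + 8/x^2.
x = 0 is a singular point because the y'-coefficient -1 - 5/x has a pole at x = 0 and the y-coefficient -1 + 3/x + 8/x^2 has a pole at x = 0.
It is a regular singular point because x P_1(x) = p(x) = -x - 5 and x^2 P_2(x) = q(x) = -x^2 + 3x + 8 are polynomials, hence analytic at x = 0.
p(0) = -5,  q(0) = 8.
Indicial equation: r(r-1) + p(0) r + q(0) = 0, i.e. r^2 + (p(0) - 1) r + q(0) = 0, i.e. r^2 - 6 r + 8 = 0.
Discriminant: (-6)^2 - 4(8) = 4, so r = (6 ± 2)/2.
Solving: r_1 = 4, r_2 = 2.

indicial: r^2 - 6 r + 8 = 0; roots r_1 = 4, r_2 = 2


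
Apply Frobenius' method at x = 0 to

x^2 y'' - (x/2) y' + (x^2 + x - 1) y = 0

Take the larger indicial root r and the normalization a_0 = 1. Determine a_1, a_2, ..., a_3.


Write in Frobenius form y'' + (p(x)/x) y' + (q(x)/x^2) y = 0:
  p(x) = -1/2,  q(x) = x^2 + x - 1.
Indicial equation: r(r-1) + (-1/2) r + (-1) = 0 -> roots r_1 = 2, r_2 = -1/2.
Take r = r_1 = 2. Let y(x) = x^r sum_{n>=0} a_n x^n with a_0 = 1.
Substitute y = x^r sum a_n x^n and match x^{r+n}. The recurrence is
  D(n) a_n + 1 a_{n-1} + 1 a_{n-2} = 0,  where D(n) = (r+n)(r+n-1) + (-1/2)(r+n) + (-1).
  a_n = [-1 a_{n-1} - 1 a_{n-2}] / D(n).
Since the indicial polynomial factors as (r - r_1)(r - r_2), D(n) = (r_1 + n - r_1)(r_1 + n - r_2) = n(n + 5/2).
Evaluating step by step (a_0 = 1):
  n = 1: D(1) = 1(1 + 5/2) = 7/2; numerator = -1(1) = -1; a_1 = (-1)/(7/2) = -2/7
  n = 2: D(2) = 2(2 + 5/2) = 9; numerator = -1(-2/7) - 1(1) = -5/7; a_2 = (-5/7)/(9) = -5/63
  n = 3: D(3) = 3(3 + 5/2) = 33/2; numerator = -1(-5/63) - 1(-2/7) = 23/63; a_3 = (23/63)/(33/2) = 46/2079

r = 2; a_0 = 1; a_1 = -2/7; a_2 = -5/63; a_3 = 46/2079


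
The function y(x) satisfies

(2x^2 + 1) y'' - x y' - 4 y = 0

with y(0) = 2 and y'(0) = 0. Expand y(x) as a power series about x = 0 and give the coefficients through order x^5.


Ansatz: y(x) = sum_{n>=0} a_n x^n, so y'(x) = sum_{n>=1} n a_n x^(n-1) and y''(x) = sum_{n>=2} n(n-1) a_n x^(n-2).
Substitute into P(x) y'' + Q(x) y' + R(x) y = 0 with P(x) = 2x^2 + 1, Q(x) = -x, R(x) = -4, and match powers of x.
Initial conditions: a_0 = 2, a_1 = 0.
Setting the coefficient of each power of x to zero and solving order by order (substituting the coefficients already found):
  x^0: 2 a_2 - 4 a_0 = 0  ->  2 a_2 = 4 a_0 = 8  ->  a_2 = 4
  x^1: 6 a_3 - 5 a_1 = 0  ->  6 a_3 = 5 a_1 = 0  ->  a_3 = 0
  x^2: 12 a_4 - 2 a_2 = 0  ->  12 a_4 = 2 a_2 = 8  ->  a_4 = 2/3
  x^3: 20 a_5 + 5 a_3 = 0  ->  20 a_5 = -5 a_3 = 0  ->  a_5 = 0
Truncated series: y(x) = 2 + 4 x^2 + (2/3) x^4 + O(x^6).

a_0 = 2; a_1 = 0; a_2 = 4; a_3 = 0; a_4 = 2/3; a_5 = 0


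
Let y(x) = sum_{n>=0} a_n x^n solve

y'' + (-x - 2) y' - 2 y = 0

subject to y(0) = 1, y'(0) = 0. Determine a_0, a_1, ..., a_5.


Ansatz: y(x) = sum_{n>=0} a_n x^n, so y'(x) = sum_{n>=1} n a_n x^(n-1) and y''(x) = sum_{n>=2} n(n-1) a_n x^(n-2).
Substitute into P(x) y'' + Q(x) y' + R(x) y = 0 with P(x) = 1, Q(x) = -x - 2, R(x) = -2, and match powers of x.
Initial conditions: a_0 = 1, a_1 = 0.
Setting the coefficient of each power of x to zero and solving order by order (substituting the coefficients already found):
  x^0: 2 a_2 - 2 a_1 - 2 a_0 = 0  ->  2 a_2 = 2 a_1 + 2 a_0 = 2  ->  a_2 = 1
  x^1: 6 a_3 - 4 a_2 - 3 a_1 = 0  ->  6 a_3 = 4 a_2 + 3 a_1 = 4  ->  a_3 = 2/3
  x^2: 12 a_4 - 6 a_3 - 4 a_2 = 0  ->  12 a_4 = 6 a_3 + 4 a_2 = 8  ->  a_4 = 2/3
  x^3: 20 a_5 - 8 a_4 - 5 a_3 = 0  ->  20 a_5 = 8 a_4 + 5 a_3 = 26/3  ->  a_5 = 13/30
Truncated series: y(x) = 1 + x^2 + (2/3) x^3 + (2/3) x^4 + (13/30) x^5 + O(x^6).

a_0 = 1; a_1 = 0; a_2 = 1; a_3 = 2/3; a_4 = 2/3; a_5 = 13/30


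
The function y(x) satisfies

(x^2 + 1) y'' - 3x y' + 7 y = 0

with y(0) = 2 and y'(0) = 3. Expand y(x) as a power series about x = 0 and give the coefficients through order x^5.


Ansatz: y(x) = sum_{n>=0} a_n x^n, so y'(x) = sum_{n>=1} n a_n x^(n-1) and y''(x) = sum_{n>=2} n(n-1) a_n x^(n-2).
Substitute into P(x) y'' + Q(x) y' + R(x) y = 0 with P(x) = x^2 + 1, Q(x) = -3x, R(x) = 7, and match powers of x.
Initial conditions: a_0 = 2, a_1 = 3.
Setting the coefficient of each power of x to zero and solving order by order (substituting the coefficients already found):
  x^0: 2 a_2 + 7 a_0 = 0  ->  2 a_2 = -7 a_0 = -14  ->  a_2 = -7
  x^1: 6 a_3 + 4 a_1 = 0  ->  6 a_3 = -4 a_1 = -12  ->  a_3 = -2
  x^2: 12 a_4 + 3 a_2 = 0  ->  12 a_4 = -3 a_2 = 21  ->  a_4 = 7/4
  x^3: 20 a_5 + 4 a_3 = 0  ->  20 a_5 = -4 a_3 = 8  ->  a_5 = 2/5
Truncated series: y(x) = 2 + 3 x - 7 x^2 - 2 x^3 + (7/4) x^4 + (2/5) x^5 + O(x^6).

a_0 = 2; a_1 = 3; a_2 = -7; a_3 = -2; a_4 = 7/4; a_5 = 2/5


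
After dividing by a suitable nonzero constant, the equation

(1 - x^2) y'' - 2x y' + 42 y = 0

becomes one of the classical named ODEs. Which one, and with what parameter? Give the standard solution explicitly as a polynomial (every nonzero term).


The equation is already in a standard form:  (1 - x^2) y'' - 2x y' + 42 y = 0.
This matches the Legendre equation (1 - x^2) y'' - 2x y' + n(n+1) y = 0 (note the -2x y' term) with n(n+1) = 42, so n = 6; the polynomial solution is P_6(x).
With y = sum_k a_k x^k, matching x^k gives (k+2)(k+1) a_{k+2} = [k(k+1) - n(n+1)] a_k = (k - 6)(k + 7) a_k. The right side vanishes at k = 6, so the series with the parity of 6 terminates at degree 6.
Standard normalization (P_n(1) = 1): leading coefficient (2n)!/(2^n (n!)^2) = 479001600/(64*518400) = 231/16, so a_6 = 231/16. Work downward with a_k = (k+1)(k+2) a_{k+2} / ((k - 6)(k + 7)):
  a_4 = (5)(6)(231/16) / ((4 - 6)(4 + 7)) = (3465/8)/(-22) = -315/16
  a_2 = (3)(4)(-315/16) / ((2 - 6)(2 + 7)) = (-945/4)/(-36) = 105/16
  a_0 = (1)(2)(105/16) / ((0 - 6)(0 + 7)) = (105/8)/(-42) = -5/16
Hence P_6(x) = 231 x^6/16 - 315 x^4/16 + 105 x^2/16 - 5/16.

P_6(x); series = 231 x^6/16 - 315 x^4/16 + 105 x^2/16 - 5/16


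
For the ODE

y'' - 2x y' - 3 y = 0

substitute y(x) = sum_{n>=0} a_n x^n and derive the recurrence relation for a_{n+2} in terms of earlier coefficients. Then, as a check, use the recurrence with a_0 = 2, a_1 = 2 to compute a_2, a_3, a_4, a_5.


Substitute y = sum_n a_n x^n.
y''(x) has coefficient (n+2)(n+1) a_{n+2} at x^n;
-2 x y'(x) has coefficient -2 n a_n at x^n (shift);
-3 y(x) has coefficient -3 a_n at x^n.
Matching x^n: (n+2)(n+1) a_{n+2} + (-2n - 3) a_n = 0.
Thus a_{n+2} = (2n + 3) / ((n+1)(n+2)) * a_n.

Check with a_0 = 2, a_1 = 2 (apply the recurrence for n = 0, 1, 2, 3): a_0 = 2, a_1 = 2, a_2 = 3, a_3 = 5/3, a_4 = 7/4, a_5 = 3/4.

a_(n+2) = (2n + 3) / ((n+1)(n+2)) * a_n; check: a_0 = 2, a_1 = 2, a_2 = 3, a_3 = 5/3, a_4 = 7/4, a_5 = 3/4


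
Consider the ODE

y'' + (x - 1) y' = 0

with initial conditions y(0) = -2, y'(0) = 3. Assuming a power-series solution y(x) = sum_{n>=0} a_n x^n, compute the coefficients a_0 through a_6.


Ansatz: y(x) = sum_{n>=0} a_n x^n, so y'(x) = sum_{n>=1} n a_n x^(n-1) and y''(x) = sum_{n>=2} n(n-1) a_n x^(n-2).
Substitute into P(x) y'' + Q(x) y' + R(x) y = 0 with P(x) = 1, Q(x) = x - 1, R(x) = 0, and match powers of x.
Initial conditions: a_0 = -2, a_1 = 3.
Setting the coefficient of each power of x to zero and solving order by order (substituting the coefficients already found):
  x^0: 2 a_2 - a_1 = 0  ->  2 a_2 = a_1 = 3  ->  a_2 = 3/2
  x^1: 6 a_3 - 2 a_2 + a_1 = 0  ->  6 a_3 = 2 a_2 - a_1 = 0  ->  a_3 = 0
  x^2: 12 a_4 - 3 a_3 + 2 a_2 = 0  ->  12 a_4 = 3 a_3 - 2 a_2 = -3  ->  a_4 = -1/4
  x^3: 20 a_5 - 4 a_4 + 3 a_3 = 0  ->  20 a_5 = 4 a_4 - 3 a_3 = -1  ->  a_5 = -1/20
  x^4: 30 a_6 - 5 a_5 + 4 a_4 = 0  ->  30 a_6 = 5 a_5 - 4 a_4 = 3/4  ->  a_6 = 1/40
Truncated series: y(x) = -2 + 3 x + (3/2) x^2 - (1/4) x^4 - (1/20) x^5 + (1/40) x^6 + O(x^7).

a_0 = -2; a_1 = 3; a_2 = 3/2; a_3 = 0; a_4 = -1/4; a_5 = -1/20; a_6 = 1/40


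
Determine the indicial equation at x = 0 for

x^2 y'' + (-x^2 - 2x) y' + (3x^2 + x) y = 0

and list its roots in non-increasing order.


Divide by x^2 to reach normal form y'' + P_1(x) y' + P_2(x) y = 0 with P_1(x) = -1 - 2/x and P_2(x) = 3 + 1/x.
x = 0 is a singular point because the y'-coefficient -1 - 2/x has a pole at x = 0 and the y-coefficient 3 + 1/x has a pole at x = 0.
It is a regular singular point because x P_1(x) = p(x) = -x - 2 and x^2 P_2(x) = q(x) = 3x^2 + x are polynomials, hence analytic at x = 0.
p(0) = -2,  q(0) = 0.
Indicial equation: r(r-1) + p(0) r + q(0) = 0, i.e. r^2 + (p(0) - 1) r + q(0) = 0, i.e. r^2 - 3 r = 0.
Discriminant: (-3)^2 - 4(0) = 9, so r = (3 ± 3)/2.
Solving: r_1 = 3, r_2 = 0.

indicial: r^2 - 3 r = 0; roots r_1 = 3, r_2 = 0


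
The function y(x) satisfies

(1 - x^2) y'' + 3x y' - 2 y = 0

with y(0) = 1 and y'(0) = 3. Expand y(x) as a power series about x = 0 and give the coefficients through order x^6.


Ansatz: y(x) = sum_{n>=0} a_n x^n, so y'(x) = sum_{n>=1} n a_n x^(n-1) and y''(x) = sum_{n>=2} n(n-1) a_n x^(n-2).
Substitute into P(x) y'' + Q(x) y' + R(x) y = 0 with P(x) = 1 - x^2, Q(x) = 3x, R(x) = -2, and match powers of x.
Initial conditions: a_0 = 1, a_1 = 3.
Setting the coefficient of each power of x to zero and solving order by order (substituting the coefficients already found):
  x^0: 2 a_2 - 2 a_0 = 0  ->  2 a_2 = 2 a_0 = 2  ->  a_2 = 1
  x^1: 6 a_3 + a_1 = 0  ->  6 a_3 = -a_1 = -3  ->  a_3 = -1/2
  x^2: 12 a_4 + 2 a_2 = 0  ->  12 a_4 = -2 a_2 = -2  ->  a_4 = -1/6
  x^3: 20 a_5 + a_3 = 0  ->  20 a_5 = -a_3 = 1/2  ->  a_5 = 1/40
  x^4: 30 a_6 - 2 a_4 = 0  ->  30 a_6 = 2 a_4 = -1/3  ->  a_6 = -1/90
Truncated series: y(x) = 1 + 3 x + x^2 - (1/2) x^3 - (1/6) x^4 + (1/40) x^5 - (1/90) x^6 + O(x^7).

a_0 = 1; a_1 = 3; a_2 = 1; a_3 = -1/2; a_4 = -1/6; a_5 = 1/40; a_6 = -1/90


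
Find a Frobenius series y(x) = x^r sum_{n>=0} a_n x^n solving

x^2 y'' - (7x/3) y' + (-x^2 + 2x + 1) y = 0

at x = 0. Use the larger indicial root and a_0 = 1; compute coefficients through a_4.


Write in Frobenius form y'' + (p(x)/x) y' + (q(x)/x^2) y = 0:
  p(x) = -7/3,  q(x) = -x^2 + 2x + 1.
Indicial equation: r(r-1) + (-7/3) r + (1) = 0 -> roots r_1 = 3, r_2 = 1/3.
Take r = r_1 = 3. Let y(x) = x^r sum_{n>=0} a_n x^n with a_0 = 1.
Substitute y = x^r sum a_n x^n and match x^{r+n}. The recurrence is
  D(n) a_n + 2 a_{n-1} - 1 a_{n-2} = 0,  where D(n) = (r+n)(r+n-1) + (-7/3)(r+n) + (1).
  a_n = [-2 a_{n-1} + 1 a_{n-2}] / D(n).
Since the indicial polynomial factors as (r - r_1)(r - r_2), D(n) = (r_1 + n - r_1)(r_1 + n - r_2) = n(n + 8/3).
Evaluating step by step (a_0 = 1):
  n = 1: D(1) = 1(1 + 8/3) = 11/3; numerator = -2(1) = -2; a_1 = (-2)/(11/3) = -6/11
  n = 2: D(2) = 2(2 + 8/3) = 28/3; numerator = -2(-6/11) + 1(1) = 23/11; a_2 = (23/11)/(28/3) = 69/308
  n = 3: D(3) = 3(3 + 8/3) = 17; numerator = -2(69/308) + 1(-6/11) = -153/154; a_3 = (-153/154)/(17) = -9/154
  n = 4: D(4) = 4(4 + 8/3) = 80/3; numerator = -2(-9/154) + 1(69/308) = 15/44; a_4 = (15/44)/(80/3) = 9/704

r = 3; a_0 = 1; a_1 = -6/11; a_2 = 69/308; a_3 = -9/154; a_4 = 9/704


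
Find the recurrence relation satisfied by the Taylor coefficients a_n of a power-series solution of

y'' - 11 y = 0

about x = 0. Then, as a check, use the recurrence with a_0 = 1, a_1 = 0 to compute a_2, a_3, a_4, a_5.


Substitute y = sum_n a_n x^n into y'' + (const) y = 0.
y''(x) = sum_{n>=0} (n+2)(n+1) a_{n+2} x^n.
The ODE becomes sum_n [(n+2)(n+1) a_{n+2} - 11 a_n] x^n = 0.
Setting each coefficient to zero gives the recurrence:
  (n+2)(n+1) a_{n+2} - 11 a_n = 0,
  a_{n+2} = 11 / ((n+1)(n+2)) a_n.

Check with a_0 = 1, a_1 = 0 (apply the recurrence for n = 0, 1, 2, 3): a_0 = 1, a_1 = 0, a_2 = 11/2, a_3 = 0, a_4 = 121/24, a_5 = 0.

a_{n+2} = 11/((n+1)(n+2)) * a_n; check: a_0 = 1, a_1 = 0, a_2 = 11/2, a_3 = 0, a_4 = 121/24, a_5 = 0


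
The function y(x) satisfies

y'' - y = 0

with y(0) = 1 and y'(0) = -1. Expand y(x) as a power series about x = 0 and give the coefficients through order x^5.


Ansatz: y(x) = sum_{n>=0} a_n x^n, so y'(x) = sum_{n>=1} n a_n x^(n-1) and y''(x) = sum_{n>=2} n(n-1) a_n x^(n-2).
Substitute into P(x) y'' + Q(x) y' + R(x) y = 0 with P(x) = 1, Q(x) = 0, R(x) = -1, and match powers of x.
Initial conditions: a_0 = 1, a_1 = -1.
Setting the coefficient of each power of x to zero and solving order by order (substituting the coefficients already found):
  x^0: 2 a_2 - a_0 = 0  ->  2 a_2 = a_0 = 1  ->  a_2 = 1/2
  x^1: 6 a_3 - a_1 = 0  ->  6 a_3 = a_1 = -1  ->  a_3 = -1/6
  x^2: 12 a_4 - a_2 = 0  ->  12 a_4 = a_2 = 1/2  ->  a_4 = 1/24
  x^3: 20 a_5 - a_3 = 0  ->  20 a_5 = a_3 = -1/6  ->  a_5 = -1/120
Truncated series: y(x) = 1 - x + (1/2) x^2 - (1/6) x^3 + (1/24) x^4 - (1/120) x^5 + O(x^6).

a_0 = 1; a_1 = -1; a_2 = 1/2; a_3 = -1/6; a_4 = 1/24; a_5 = -1/120


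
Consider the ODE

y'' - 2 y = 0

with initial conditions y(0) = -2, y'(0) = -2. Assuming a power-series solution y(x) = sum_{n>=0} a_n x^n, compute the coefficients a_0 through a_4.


Ansatz: y(x) = sum_{n>=0} a_n x^n, so y'(x) = sum_{n>=1} n a_n x^(n-1) and y''(x) = sum_{n>=2} n(n-1) a_n x^(n-2).
Substitute into P(x) y'' + Q(x) y' + R(x) y = 0 with P(x) = 1, Q(x) = 0, R(x) = -2, and match powers of x.
Initial conditions: a_0 = -2, a_1 = -2.
Setting the coefficient of each power of x to zero and solving order by order (substituting the coefficients already found):
  x^0: 2 a_2 - 2 a_0 = 0  ->  2 a_2 = 2 a_0 = -4  ->  a_2 = -2
  x^1: 6 a_3 - 2 a_1 = 0  ->  6 a_3 = 2 a_1 = -4  ->  a_3 = -2/3
  x^2: 12 a_4 - 2 a_2 = 0  ->  12 a_4 = 2 a_2 = -4  ->  a_4 = -1/3
Truncated series: y(x) = -2 - 2 x - 2 x^2 - (2/3) x^3 - (1/3) x^4 + O(x^5).

a_0 = -2; a_1 = -2; a_2 = -2; a_3 = -2/3; a_4 = -1/3


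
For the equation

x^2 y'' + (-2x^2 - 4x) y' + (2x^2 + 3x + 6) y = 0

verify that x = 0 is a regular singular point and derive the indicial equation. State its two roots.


Divide by x^2 to reach normal form y'' + P_1(x) y' + P_2(x) y = 0 with P_1(x) = -2 - 4/x and P_2(x) = 2 + 3/x + 6/x^2.
x = 0 is a singular point because the y'-coefficient -2 - 4/x has a pole at x = 0 and the y-coefficient 2 + 3/x + 6/x^2 has a pole at x = 0.
It is a regular singular point because x P_1(x) = p(x) = -2x - 4 and x^2 P_2(x) = q(x) = 2x^2 + 3x + 6 are polynomials, hence analytic at x = 0.
p(0) = -4,  q(0) = 6.
Indicial equation: r(r-1) + p(0) r + q(0) = 0, i.e. r^2 + (p(0) - 1) r + q(0) = 0, i.e. r^2 - 5 r + 6 = 0.
Discriminant: (-5)^2 - 4(6) = 1, so r = (5 ± 1)/2.
Solving: r_1 = 3, r_2 = 2.

indicial: r^2 - 5 r + 6 = 0; roots r_1 = 3, r_2 = 2


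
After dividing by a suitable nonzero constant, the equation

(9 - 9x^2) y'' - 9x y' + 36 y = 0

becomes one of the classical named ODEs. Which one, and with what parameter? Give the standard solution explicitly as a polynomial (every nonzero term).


All three coefficients share the factor 9; dividing through by 9 gives  (1 - x^2) y'' - x y' + 4 y = 0.
This matches the Chebyshev equation (1 - x^2) y'' - x y' + n^2 y = 0 (note the -x y' term, not -2x y') with n^2 = 4, so n = 2; the polynomial solution is T_2(x).
With y = sum_k a_k x^k, matching x^k gives (k+2)(k+1) a_{k+2} = (k^2 - n^2) a_k = (k - 2)(k + 2) a_k. The right side vanishes at k = 2, so the series with the parity of 2 terminates at degree 2.
Standard normalization: leading coefficient of T_n is 2^(n-1), so a_2 = 2^1 = 2. Work downward with a_k = (k+1)(k+2) a_{k+2} / ((k - 2)(k + 2)):
  a_0 = (1)(2)(2) / ((0 - 2)(0 + 2)) = 4/(-4) = -1
Hence T_2(x) = 2 x^2 - 1.

T_2(x); series = 2 x^2 - 1


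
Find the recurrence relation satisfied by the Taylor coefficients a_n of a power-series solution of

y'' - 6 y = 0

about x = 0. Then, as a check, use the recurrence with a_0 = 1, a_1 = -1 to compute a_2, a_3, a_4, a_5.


Substitute y = sum_n a_n x^n into y'' + (const) y = 0.
y''(x) = sum_{n>=0} (n+2)(n+1) a_{n+2} x^n.
The ODE becomes sum_n [(n+2)(n+1) a_{n+2} - 6 a_n] x^n = 0.
Setting each coefficient to zero gives the recurrence:
  (n+2)(n+1) a_{n+2} - 6 a_n = 0,
  a_{n+2} = 6 / ((n+1)(n+2)) a_n.

Check with a_0 = 1, a_1 = -1 (apply the recurrence for n = 0, 1, 2, 3): a_0 = 1, a_1 = -1, a_2 = 3, a_3 = -1, a_4 = 3/2, a_5 = -3/10.

a_{n+2} = 6/((n+1)(n+2)) * a_n; check: a_0 = 1, a_1 = -1, a_2 = 3, a_3 = -1, a_4 = 3/2, a_5 = -3/10


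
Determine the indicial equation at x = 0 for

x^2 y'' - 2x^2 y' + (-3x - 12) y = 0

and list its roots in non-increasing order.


Divide by x^2 to reach normal form y'' + P_1(x) y' + P_2(x) y = 0 with P_1(x) = -2 and P_2(x) = -3/x - 12/x^2.
x = 0 is a singular point because the y-coefficient -3/x - 12/x^2 has a pole at x = 0.
It is a regular singular point because x P_1(x) = p(x) = -2x and x^2 P_2(x) = q(x) = -3x - 12 are polynomials, hence analytic at x = 0.
p(0) = 0,  q(0) = -12.
Indicial equation: r(r-1) + p(0) r + q(0) = 0, i.e. r^2 + (p(0) - 1) r + q(0) = 0, i.e. r^2 - 1 r - 12 = 0.
Discriminant: (-1)^2 - 4(-12) = 49, so r = (1 ± 7)/2.
Solving: r_1 = 4, r_2 = -3.

indicial: r^2 - 1 r - 12 = 0; roots r_1 = 4, r_2 = -3


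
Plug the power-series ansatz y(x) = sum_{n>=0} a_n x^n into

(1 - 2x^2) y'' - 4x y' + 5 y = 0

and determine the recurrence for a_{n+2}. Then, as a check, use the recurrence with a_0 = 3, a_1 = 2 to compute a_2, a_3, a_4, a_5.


Substitute y = sum_n a_n x^n.
(1 - 2 x^2) y'' contributes (n+2)(n+1) a_{n+2} - 2 n(n-1) a_n at x^n.
-4 x y'(x) contributes -4 n a_n at x^n.
5 y(x) contributes 5 a_n at x^n.
Matching x^n: (n+2)(n+1) a_{n+2} + (-2 n(n-1) - 4 n + 5) a_n = 0.
Thus a_{n+2} = (2 n(n-1) + 4 n - 5) / ((n+1)(n+2)) * a_n.

Check with a_0 = 3, a_1 = 2 (apply the recurrence for n = 0, 1, 2, 3): a_0 = 3, a_1 = 2, a_2 = -15/2, a_3 = -1/3, a_4 = -35/8, a_5 = -19/60.

a_(n+2) = (2 n(n-1) + 4 n - 5) / ((n+1)(n+2)) * a_n; check: a_0 = 3, a_1 = 2, a_2 = -15/2, a_3 = -1/3, a_4 = -35/8, a_5 = -19/60


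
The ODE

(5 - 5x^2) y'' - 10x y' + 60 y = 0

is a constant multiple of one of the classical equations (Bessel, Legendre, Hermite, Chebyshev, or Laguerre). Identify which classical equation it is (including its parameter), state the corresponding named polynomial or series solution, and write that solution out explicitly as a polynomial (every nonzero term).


All three coefficients share the factor 5; dividing through by 5 gives  (1 - x^2) y'' - 2x y' + 12 y = 0.
This matches the Legendre equation (1 - x^2) y'' - 2x y' + n(n+1) y = 0 (note the -2x y' term) with n(n+1) = 12, so n = 3; the polynomial solution is P_3(x).
With y = sum_k a_k x^k, matching x^k gives (k+2)(k+1) a_{k+2} = [k(k+1) - n(n+1)] a_k = (k - 3)(k + 4) a_k. The right side vanishes at k = 3, so the series with the parity of 3 terminates at degree 3.
Standard normalization (P_n(1) = 1): leading coefficient (2n)!/(2^n (n!)^2) = 720/(8*36) = 5/2, so a_3 = 5/2. Work downward with a_k = (k+1)(k+2) a_{k+2} / ((k - 3)(k + 4)):
  a_1 = (2)(3)(5/2) / ((1 - 3)(1 + 4)) = 15/(-10) = -3/2
Hence P_3(x) = 5 x^3/2 - 3 x/2.

P_3(x); series = 5 x^3/2 - 3 x/2


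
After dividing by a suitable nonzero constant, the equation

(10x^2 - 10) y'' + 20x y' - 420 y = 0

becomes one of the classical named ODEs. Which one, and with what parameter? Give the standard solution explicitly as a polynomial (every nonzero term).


All three coefficients share the factor -10; dividing through by -10 gives  (1 - x^2) y'' - 2x y' + 42 y = 0.
This matches the Legendre equation (1 - x^2) y'' - 2x y' + n(n+1) y = 0 (note the -2x y' term) with n(n+1) = 42, so n = 6; the polynomial solution is P_6(x).
With y = sum_k a_k x^k, matching x^k gives (k+2)(k+1) a_{k+2} = [k(k+1) - n(n+1)] a_k = (k - 6)(k + 7) a_k. The right side vanishes at k = 6, so the series with the parity of 6 terminates at degree 6.
Standard normalization (P_n(1) = 1): leading coefficient (2n)!/(2^n (n!)^2) = 479001600/(64*518400) = 231/16, so a_6 = 231/16. Work downward with a_k = (k+1)(k+2) a_{k+2} / ((k - 6)(k + 7)):
  a_4 = (5)(6)(231/16) / ((4 - 6)(4 + 7)) = (3465/8)/(-22) = -315/16
  a_2 = (3)(4)(-315/16) / ((2 - 6)(2 + 7)) = (-945/4)/(-36) = 105/16
  a_0 = (1)(2)(105/16) / ((0 - 6)(0 + 7)) = (105/8)/(-42) = -5/16
Hence P_6(x) = 231 x^6/16 - 315 x^4/16 + 105 x^2/16 - 5/16.

P_6(x); series = 231 x^6/16 - 315 x^4/16 + 105 x^2/16 - 5/16


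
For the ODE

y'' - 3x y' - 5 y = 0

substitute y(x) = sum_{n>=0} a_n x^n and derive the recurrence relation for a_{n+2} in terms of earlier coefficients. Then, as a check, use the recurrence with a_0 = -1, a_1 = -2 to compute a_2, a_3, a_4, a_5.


Substitute y = sum_n a_n x^n.
y''(x) has coefficient (n+2)(n+1) a_{n+2} at x^n;
-3 x y'(x) has coefficient -3 n a_n at x^n (shift);
-5 y(x) has coefficient -5 a_n at x^n.
Matching x^n: (n+2)(n+1) a_{n+2} + (-3n - 5) a_n = 0.
Thus a_{n+2} = (3n + 5) / ((n+1)(n+2)) * a_n.

Check with a_0 = -1, a_1 = -2 (apply the recurrence for n = 0, 1, 2, 3): a_0 = -1, a_1 = -2, a_2 = -5/2, a_3 = -8/3, a_4 = -55/24, a_5 = -28/15.

a_(n+2) = (3n + 5) / ((n+1)(n+2)) * a_n; check: a_0 = -1, a_1 = -2, a_2 = -5/2, a_3 = -8/3, a_4 = -55/24, a_5 = -28/15


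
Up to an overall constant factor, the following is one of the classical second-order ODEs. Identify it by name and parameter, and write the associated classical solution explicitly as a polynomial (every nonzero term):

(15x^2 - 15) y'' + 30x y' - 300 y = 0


All three coefficients share the factor -15; dividing through by -15 gives  (1 - x^2) y'' - 2x y' + 20 y = 0.
This matches the Legendre equation (1 - x^2) y'' - 2x y' + n(n+1) y = 0 (note the -2x y' term) with n(n+1) = 20, so n = 4; the polynomial solution is P_4(x).
With y = sum_k a_k x^k, matching x^k gives (k+2)(k+1) a_{k+2} = [k(k+1) - n(n+1)] a_k = (k - 4)(k + 5) a_k. The right side vanishes at k = 4, so the series with the parity of 4 terminates at degree 4.
Standard normalization (P_n(1) = 1): leading coefficient (2n)!/(2^n (n!)^2) = 40320/(16*576) = 35/8, so a_4 = 35/8. Work downward with a_k = (k+1)(k+2) a_{k+2} / ((k - 4)(k + 5)):
  a_2 = (3)(4)(35/8) / ((2 - 4)(2 + 5)) = (105/2)/(-14) = -15/4
  a_0 = (1)(2)(-15/4) / ((0 - 4)(0 + 5)) = (-15/2)/(-20) = 3/8
Hence P_4(x) = 35 x^4/8 - 15 x^2/4 + 3/8.

P_4(x); series = 35 x^4/8 - 15 x^2/4 + 3/8


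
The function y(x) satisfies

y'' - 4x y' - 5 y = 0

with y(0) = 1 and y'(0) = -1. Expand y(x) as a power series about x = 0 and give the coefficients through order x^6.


Ansatz: y(x) = sum_{n>=0} a_n x^n, so y'(x) = sum_{n>=1} n a_n x^(n-1) and y''(x) = sum_{n>=2} n(n-1) a_n x^(n-2).
Substitute into P(x) y'' + Q(x) y' + R(x) y = 0 with P(x) = 1, Q(x) = -4x, R(x) = -5, and match powers of x.
Initial conditions: a_0 = 1, a_1 = -1.
Setting the coefficient of each power of x to zero and solving order by order (substituting the coefficients already found):
  x^0: 2 a_2 - 5 a_0 = 0  ->  2 a_2 = 5 a_0 = 5  ->  a_2 = 5/2
  x^1: 6 a_3 - 9 a_1 = 0  ->  6 a_3 = 9 a_1 = -9  ->  a_3 = -3/2
  x^2: 12 a_4 - 13 a_2 = 0  ->  12 a_4 = 13 a_2 = 65/2  ->  a_4 = 65/24
  x^3: 20 a_5 - 17 a_3 = 0  ->  20 a_5 = 17 a_3 = -51/2  ->  a_5 = -51/40
  x^4: 30 a_6 - 21 a_4 = 0  ->  30 a_6 = 21 a_4 = 455/8  ->  a_6 = 91/48
Truncated series: y(x) = 1 - x + (5/2) x^2 - (3/2) x^3 + (65/24) x^4 - (51/40) x^5 + (91/48) x^6 + O(x^7).

a_0 = 1; a_1 = -1; a_2 = 5/2; a_3 = -3/2; a_4 = 65/24; a_5 = -51/40; a_6 = 91/48


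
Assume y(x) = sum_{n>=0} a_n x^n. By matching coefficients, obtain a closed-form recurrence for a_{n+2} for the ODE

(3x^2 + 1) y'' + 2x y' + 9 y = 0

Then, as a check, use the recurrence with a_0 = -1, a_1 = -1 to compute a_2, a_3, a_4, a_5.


Substitute y = sum_n a_n x^n.
(1 + 3 x^2) y'' contributes (n+2)(n+1) a_{n+2} + 3 n(n-1) a_n at x^n.
2 x y'(x) contributes 2 n a_n at x^n.
9 y(x) contributes 9 a_n at x^n.
Matching x^n: (n+2)(n+1) a_{n+2} + (3 n(n-1) + 2 n + 9) a_n = 0.
Thus a_{n+2} = (-3 n(n-1) - 2 n - 9) / ((n+1)(n+2)) * a_n.

Check with a_0 = -1, a_1 = -1 (apply the recurrence for n = 0, 1, 2, 3): a_0 = -1, a_1 = -1, a_2 = 9/2, a_3 = 11/6, a_4 = -57/8, a_5 = -121/40.

a_(n+2) = (-3 n(n-1) - 2 n - 9) / ((n+1)(n+2)) * a_n; check: a_0 = -1, a_1 = -1, a_2 = 9/2, a_3 = 11/6, a_4 = -57/8, a_5 = -121/40
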